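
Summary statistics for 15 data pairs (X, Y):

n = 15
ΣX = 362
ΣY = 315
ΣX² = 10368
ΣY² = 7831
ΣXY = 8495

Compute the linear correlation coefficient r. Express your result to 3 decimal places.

0.634

r = (nΣXY − ΣXΣY) / √[(nΣX² − (ΣX)²)(nΣY² − (ΣY)²)]
Numerator: 15×8495 − 362×315 = 13395
Denominator: √[(155520 − 131044)(117465 − 99225)] = √[24476 × 18240] = 21129.1798
r = 13395 / 21129.1798 ≈ 0.634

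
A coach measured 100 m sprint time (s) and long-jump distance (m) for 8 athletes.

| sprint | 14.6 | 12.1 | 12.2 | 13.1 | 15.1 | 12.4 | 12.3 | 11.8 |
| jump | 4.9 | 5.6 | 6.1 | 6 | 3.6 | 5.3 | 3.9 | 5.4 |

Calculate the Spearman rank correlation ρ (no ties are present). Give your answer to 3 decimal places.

Rank sprint: 7, 2, 3, 6, 8, 5, 4, 1
Rank jump: 3, 6, 8, 7, 1, 4, 2, 5
d = rank(sprint) − rank(jump): 4, -4, -5, -1, 7, 1, 2, -4; Σd² = 128
ρ = 1 − 6Σd² / [n(n²−1)] = 1 − 6×128 / (8×63) = 1 − 768/504 ≈ -0.524

-0.524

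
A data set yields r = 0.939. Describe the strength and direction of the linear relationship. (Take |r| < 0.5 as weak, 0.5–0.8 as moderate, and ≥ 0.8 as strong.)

strong positive

r = 0.939 > 0 so the relationship is positive.
|r| = 0.939, which falls in the strong range.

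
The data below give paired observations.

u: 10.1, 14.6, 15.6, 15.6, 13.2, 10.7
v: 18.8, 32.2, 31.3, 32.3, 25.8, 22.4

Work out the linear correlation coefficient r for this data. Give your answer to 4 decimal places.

0.9711

n = 6, Σu = 79.8, Σv = 162.8, Σu² = 1090.62, Σv² = 4580.66, Σuv = 2232.4
nΣuv − ΣuΣv = 13394.4 − 12991.44 = 402.96
nΣu² − (Σu)² = 6543.72 − 6368.04 = 175.68; nΣv² − (Σv)² = 27483.96 − 26503.84 = 980.12
r = 402.96 / √(175.68 × 980.12) = 402.96 / 414.9548 ≈ 0.9711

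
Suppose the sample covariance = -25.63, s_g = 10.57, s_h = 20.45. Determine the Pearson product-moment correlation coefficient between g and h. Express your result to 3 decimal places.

r = Cov(g,h) / (s_g · s_h) = -25.63 / (10.57 × 20.45)
  = -25.63 / 216.1565 ≈ -0.119

-0.119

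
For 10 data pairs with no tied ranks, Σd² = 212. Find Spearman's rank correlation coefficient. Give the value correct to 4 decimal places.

ρ = 1 − 6Σd² / [n(n²−1)] = 1 − 6×212 / (10×99)
  = 1 − 1272/990 = 1 − 1.28485 ≈ -0.2848

-0.2848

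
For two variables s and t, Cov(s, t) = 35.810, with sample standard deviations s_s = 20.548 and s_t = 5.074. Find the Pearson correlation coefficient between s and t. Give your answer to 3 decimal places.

r = Cov(s,t) / (s_s · s_t) = 35.810 / (20.548 × 5.074)
  = 35.810 / 104.2606 ≈ 0.343

0.343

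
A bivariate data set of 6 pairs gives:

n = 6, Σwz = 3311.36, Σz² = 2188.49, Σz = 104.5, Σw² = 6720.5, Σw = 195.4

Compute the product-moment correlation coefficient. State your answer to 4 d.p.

-0.2533

r = (nΣwz − ΣwΣz) / √[(nΣw² − (Σw)²)(nΣz² − (Σz)²)]
Numerator: 6×3311.36 − 195.4×104.5 = -551.14
Denominator: √[(40323 − 38181.16)(13130.94 − 10920.25)] = √[2141.84 × 2210.69] = 2175.9927
r = -551.14 / 2175.9927 ≈ -0.2533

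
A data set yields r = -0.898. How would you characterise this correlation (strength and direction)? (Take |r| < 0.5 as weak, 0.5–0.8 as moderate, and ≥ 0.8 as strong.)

strong negative

r = -0.898 < 0 so the relationship is negative.
|r| = 0.898, which falls in the strong range.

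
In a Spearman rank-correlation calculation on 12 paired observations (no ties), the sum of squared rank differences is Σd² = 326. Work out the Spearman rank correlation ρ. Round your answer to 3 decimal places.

ρ = 1 − 6Σd² / [n(n²−1)] = 1 − 6×326 / (12×143)
  = 1 − 1956/1716 = 1 − 1.1399 ≈ -0.140

-0.140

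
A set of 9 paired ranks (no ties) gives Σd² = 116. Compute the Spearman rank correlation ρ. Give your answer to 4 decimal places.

ρ = 1 − 6Σd² / [n(n²−1)] = 1 − 6×116 / (9×80)
  = 1 − 696/720 = 1 − 0.96667 ≈ 0.0333

0.0333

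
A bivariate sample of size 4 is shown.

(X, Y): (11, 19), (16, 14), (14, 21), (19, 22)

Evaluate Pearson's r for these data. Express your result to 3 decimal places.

n = 4, ΣX = 60, ΣY = 76, ΣX² = 934, ΣY² = 1482, ΣXY = 1145
nΣXY − ΣXΣY = 4580 − 4560 = 20
nΣX² − (ΣX)² = 3736 − 3600 = 136; nΣY² − (ΣY)² = 5928 − 5776 = 152
r = 20 / √(136 × 152) = 20 / 143.7776 ≈ 0.139

0.139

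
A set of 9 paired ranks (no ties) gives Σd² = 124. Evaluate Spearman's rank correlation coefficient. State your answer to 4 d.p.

-0.0333

ρ = 1 − 6Σd² / [n(n²−1)] = 1 − 6×124 / (9×80)
  = 1 − 744/720 = 1 − 1.03333 ≈ -0.0333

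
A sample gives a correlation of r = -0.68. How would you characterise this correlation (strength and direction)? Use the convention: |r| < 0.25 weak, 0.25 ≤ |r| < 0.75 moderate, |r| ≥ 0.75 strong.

r = -0.68 < 0 so the relationship is negative.
|r| = 0.68, which falls in the moderate range.

moderate negative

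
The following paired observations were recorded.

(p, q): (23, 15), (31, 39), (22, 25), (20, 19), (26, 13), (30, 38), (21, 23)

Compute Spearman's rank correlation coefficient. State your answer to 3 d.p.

0.429

Rank p: 4, 7, 3, 1, 5, 6, 2
Rank q: 2, 7, 5, 3, 1, 6, 4
d = rank(p) − rank(q): 2, 0, -2, -2, 4, 0, -2; Σd² = 32
ρ = 1 − 6Σd² / [n(n²−1)] = 1 − 6×32 / (7×48) = 1 − 192/336 ≈ 0.429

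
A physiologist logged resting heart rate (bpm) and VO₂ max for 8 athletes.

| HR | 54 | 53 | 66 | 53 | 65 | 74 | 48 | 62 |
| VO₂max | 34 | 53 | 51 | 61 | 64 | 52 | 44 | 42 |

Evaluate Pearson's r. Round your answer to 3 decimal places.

n = 8, Σx = 475, Σy = 401, Σx² = 28739, Σy² = 20787, Σxy = 23968
nΣxy − ΣxΣy = 191744 − 190475 = 1269
nΣx² − (Σx)² = 229912 − 225625 = 4287; nΣy² − (Σy)² = 166296 − 160801 = 5495
r = 1269 / √(4287 × 5495) = 1269 / 4853.5621 ≈ 0.261

0.261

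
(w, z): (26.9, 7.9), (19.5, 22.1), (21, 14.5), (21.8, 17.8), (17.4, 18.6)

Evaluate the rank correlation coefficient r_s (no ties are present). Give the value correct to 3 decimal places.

-0.800

Rank w: 5, 2, 3, 4, 1
Rank z: 1, 5, 2, 3, 4
d = rank(w) − rank(z): 4, -3, 1, 1, -3; Σd² = 36
ρ = 1 − 6Σd² / [n(n²−1)] = 1 − 6×36 / (5×24) = 1 − 216/120 ≈ -0.800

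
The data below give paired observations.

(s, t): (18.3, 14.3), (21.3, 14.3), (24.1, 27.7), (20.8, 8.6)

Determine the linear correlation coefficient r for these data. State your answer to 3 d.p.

n = 4, Σs = 84.5, Σt = 64.9, Σs² = 1802.03, Σt² = 1250.23, Σst = 1412.73
nΣst − ΣsΣt = 5650.92 − 5484.05 = 166.87
nΣs² − (Σs)² = 7208.12 − 7140.25 = 67.87; nΣt² − (Σt)² = 5000.92 − 4212.01 = 788.91
r = 166.87 / √(67.87 × 788.91) = 166.87 / 231.3943 ≈ 0.721

0.721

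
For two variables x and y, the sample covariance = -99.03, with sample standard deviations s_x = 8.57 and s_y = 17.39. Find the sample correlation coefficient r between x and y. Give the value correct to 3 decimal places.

-0.664

r = Cov(x,y) / (s_x · s_y) = -99.03 / (8.57 × 17.39)
  = -99.03 / 149.0323 ≈ -0.664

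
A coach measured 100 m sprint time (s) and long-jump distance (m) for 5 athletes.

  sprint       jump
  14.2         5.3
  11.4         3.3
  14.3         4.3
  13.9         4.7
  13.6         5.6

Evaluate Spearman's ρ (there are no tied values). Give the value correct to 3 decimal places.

0.100

Rank sprint: 4, 1, 5, 3, 2
Rank jump: 4, 1, 2, 3, 5
d = rank(sprint) − rank(jump): 0, 0, 3, 0, -3; Σd² = 18
ρ = 1 − 6Σd² / [n(n²−1)] = 1 − 6×18 / (5×24) = 1 − 108/120 ≈ 0.100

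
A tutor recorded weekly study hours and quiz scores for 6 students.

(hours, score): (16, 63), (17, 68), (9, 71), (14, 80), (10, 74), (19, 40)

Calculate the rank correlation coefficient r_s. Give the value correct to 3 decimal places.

-0.714

Rank hours: 4, 5, 1, 3, 2, 6
Rank score: 2, 3, 4, 6, 5, 1
d = rank(hours) − rank(score): 2, 2, -3, -3, -3, 5; Σd² = 60
ρ = 1 − 6Σd² / [n(n²−1)] = 1 − 6×60 / (6×35) = 1 − 360/210 ≈ -0.714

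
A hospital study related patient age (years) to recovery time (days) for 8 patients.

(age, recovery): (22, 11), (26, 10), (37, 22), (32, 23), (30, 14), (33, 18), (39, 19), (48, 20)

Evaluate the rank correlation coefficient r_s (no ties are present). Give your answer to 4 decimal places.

Rank age: 1, 2, 6, 4, 3, 5, 7, 8
Rank recovery: 2, 1, 7, 8, 3, 4, 5, 6
d = rank(age) − rank(recovery): -1, 1, -1, -4, 0, 1, 2, 2; Σd² = 28
ρ = 1 − 6Σd² / [n(n²−1)] = 1 − 6×28 / (8×63) = 1 − 168/504 ≈ 0.6667

0.6667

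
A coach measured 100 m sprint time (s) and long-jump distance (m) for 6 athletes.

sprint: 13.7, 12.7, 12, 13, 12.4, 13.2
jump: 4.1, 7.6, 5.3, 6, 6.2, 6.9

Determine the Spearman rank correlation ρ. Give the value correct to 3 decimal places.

-0.143

Rank sprint: 6, 3, 1, 4, 2, 5
Rank jump: 1, 6, 2, 3, 4, 5
d = rank(sprint) − rank(jump): 5, -3, -1, 1, -2, 0; Σd² = 40
ρ = 1 − 6Σd² / [n(n²−1)] = 1 − 6×40 / (6×35) = 1 − 240/210 ≈ -0.143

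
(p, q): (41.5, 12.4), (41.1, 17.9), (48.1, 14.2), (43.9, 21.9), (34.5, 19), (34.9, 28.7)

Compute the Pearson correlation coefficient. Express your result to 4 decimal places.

n = 6, Σp = 244, Σq = 114.1, Σp² = 10060.54, Σq² = 2340.11, Σpq = 4551.85
nΣpq − ΣpΣq = 27311.1 − 27840.4 = -529.3
nΣp² − (Σp)² = 60363.24 − 59536 = 827.24; nΣq² − (Σq)² = 14040.66 − 13018.81 = 1021.85
r = -529.3 / √(827.24 × 1021.85) = -529.3 / 919.4102 ≈ -0.5757

-0.5757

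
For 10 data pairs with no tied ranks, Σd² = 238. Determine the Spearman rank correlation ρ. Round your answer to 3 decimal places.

-0.442

ρ = 1 − 6Σd² / [n(n²−1)] = 1 − 6×238 / (10×99)
  = 1 − 1428/990 = 1 − 1.4424 ≈ -0.442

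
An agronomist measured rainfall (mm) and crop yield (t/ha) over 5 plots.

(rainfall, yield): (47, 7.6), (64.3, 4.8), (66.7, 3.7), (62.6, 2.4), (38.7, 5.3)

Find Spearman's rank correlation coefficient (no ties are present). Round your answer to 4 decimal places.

Rank rainfall: 2, 4, 5, 3, 1
Rank yield: 5, 3, 2, 1, 4
d = rank(rainfall) − rank(yield): -3, 1, 3, 2, -3; Σd² = 32
ρ = 1 − 6Σd² / [n(n²−1)] = 1 − 6×32 / (5×24) = 1 − 192/120 ≈ -0.6000

-0.6000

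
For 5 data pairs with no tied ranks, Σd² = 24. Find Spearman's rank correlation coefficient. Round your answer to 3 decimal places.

ρ = 1 − 6Σd² / [n(n²−1)] = 1 − 6×24 / (5×24)
  = 1 − 144/120 = 1 − 1.2000 ≈ -0.200

-0.200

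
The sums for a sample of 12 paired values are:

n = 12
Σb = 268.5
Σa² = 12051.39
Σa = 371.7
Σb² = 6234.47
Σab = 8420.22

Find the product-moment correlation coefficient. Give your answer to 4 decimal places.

r = (nΣab − ΣaΣb) / √[(nΣa² − (Σa)²)(nΣb² − (Σb)²)]
Numerator: 12×8420.22 − 371.7×268.5 = 1241.19
Denominator: √[(144616.68 − 138160.89)(74813.64 − 72092.25)] = √[6455.79 × 2721.39] = 4191.5060
r = 1241.19 / 4191.5060 ≈ 0.2961

0.2961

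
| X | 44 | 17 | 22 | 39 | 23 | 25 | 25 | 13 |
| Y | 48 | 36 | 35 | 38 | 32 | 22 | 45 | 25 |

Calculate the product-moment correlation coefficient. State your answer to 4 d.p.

n = 8, ΣX = 208, ΣY = 281, ΣX² = 6178, ΣY² = 10427, ΣXY = 7712
nΣXY − ΣXΣY = 61696 − 58448 = 3248
nΣX² − (ΣX)² = 49424 − 43264 = 6160; nΣY² − (ΣY)² = 83416 − 78961 = 4455
r = 3248 / √(6160 × 4455) = 3248 / 5238.5876 ≈ 0.6200

0.6200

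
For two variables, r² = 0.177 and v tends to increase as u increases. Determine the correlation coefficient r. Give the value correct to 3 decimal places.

0.421

|r| = √0.177 = 0.421
The association is positive, so r = 0.421.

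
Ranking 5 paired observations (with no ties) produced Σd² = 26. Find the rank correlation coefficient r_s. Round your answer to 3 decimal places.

ρ = 1 − 6Σd² / [n(n²−1)] = 1 − 6×26 / (5×24)
  = 1 − 156/120 = 1 − 1.3000 ≈ -0.300

-0.300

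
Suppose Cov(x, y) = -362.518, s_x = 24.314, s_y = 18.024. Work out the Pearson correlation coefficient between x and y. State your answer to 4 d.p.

-0.8272

r = Cov(x,y) / (s_x · s_y) = -362.518 / (24.314 × 18.024)
  = -362.518 / 438.2355 ≈ -0.8272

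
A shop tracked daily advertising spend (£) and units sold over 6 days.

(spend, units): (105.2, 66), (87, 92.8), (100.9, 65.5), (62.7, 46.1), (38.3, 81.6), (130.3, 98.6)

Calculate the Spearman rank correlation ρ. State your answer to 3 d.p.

0.371

Rank spend: 5, 3, 4, 2, 1, 6
Rank units: 3, 5, 2, 1, 4, 6
d = rank(spend) − rank(units): 2, -2, 2, 1, -3, 0; Σd² = 22
ρ = 1 − 6Σd² / [n(n²−1)] = 1 − 6×22 / (6×35) = 1 − 132/210 ≈ 0.371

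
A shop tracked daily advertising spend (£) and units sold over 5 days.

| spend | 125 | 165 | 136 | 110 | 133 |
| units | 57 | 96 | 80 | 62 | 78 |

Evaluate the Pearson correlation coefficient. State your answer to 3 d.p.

0.903

n = 5, Σx = 669, Σy = 373, Σx² = 91135, Σy² = 28793, Σxy = 51039
nΣxy − ΣxΣy = 255195 − 249537 = 5658
nΣx² − (Σx)² = 455675 − 447561 = 8114; nΣy² − (Σy)² = 143965 − 139129 = 4836
r = 5658 / √(8114 × 4836) = 5658 / 6264.1284 ≈ 0.903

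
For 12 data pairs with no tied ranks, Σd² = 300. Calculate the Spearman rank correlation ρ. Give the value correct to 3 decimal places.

ρ = 1 − 6Σd² / [n(n²−1)] = 1 − 6×300 / (12×143)
  = 1 − 1800/1716 = 1 − 1.0490 ≈ -0.049

-0.049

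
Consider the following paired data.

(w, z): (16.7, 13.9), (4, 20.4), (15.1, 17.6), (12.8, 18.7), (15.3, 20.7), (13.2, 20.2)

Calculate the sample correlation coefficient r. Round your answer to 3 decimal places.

n = 6, Σw = 77.1, Σz = 111.5, Σw² = 1095.07, Σz² = 2105.35, Σwz = 1402.2
nΣwz − ΣwΣz = 8413.2 − 8596.65 = -183.45
nΣw² − (Σw)² = 6570.42 − 5944.41 = 626.01; nΣz² − (Σz)² = 12632.1 − 12432.25 = 199.85
r = -183.45 / √(626.01 × 199.85) = -183.45 / 353.7062 ≈ -0.519

-0.519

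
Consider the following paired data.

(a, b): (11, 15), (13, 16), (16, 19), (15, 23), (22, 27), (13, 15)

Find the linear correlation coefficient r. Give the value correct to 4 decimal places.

n = 6, Σa = 90, Σb = 115, Σa² = 1424, Σb² = 2325, Σab = 1811
nΣab − ΣaΣb = 10866 − 10350 = 516
nΣa² − (Σa)² = 8544 − 8100 = 444; nΣb² − (Σb)² = 13950 − 13225 = 725
r = 516 / √(444 × 725) = 516 / 567.3623 ≈ 0.9095

0.9095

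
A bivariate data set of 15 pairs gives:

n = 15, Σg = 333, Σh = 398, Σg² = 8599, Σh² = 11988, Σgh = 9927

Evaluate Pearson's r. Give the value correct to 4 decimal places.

r = (nΣgh − ΣgΣh) / √[(nΣg² − (Σg)²)(nΣh² − (Σh)²)]
Numerator: 15×9927 − 333×398 = 16371
Denominator: √[(128985 − 110889)(179820 − 158404)] = √[18096 × 21416] = 19686.1356
r = 16371 / 19686.1356 ≈ 0.8316

0.8316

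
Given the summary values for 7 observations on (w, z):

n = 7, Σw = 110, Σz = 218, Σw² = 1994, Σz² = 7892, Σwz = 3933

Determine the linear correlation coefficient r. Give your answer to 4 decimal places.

r = (nΣwz − ΣwΣz) / √[(nΣw² − (Σw)²)(nΣz² − (Σz)²)]
Numerator: 7×3933 − 110×218 = 3551
Denominator: √[(13958 − 12100)(55244 − 47524)] = √[1858 × 7720] = 3787.3157
r = 3551 / 3787.3157 ≈ 0.9376

0.9376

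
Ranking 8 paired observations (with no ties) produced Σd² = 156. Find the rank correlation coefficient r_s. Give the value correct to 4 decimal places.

ρ = 1 − 6Σd² / [n(n²−1)] = 1 − 6×156 / (8×63)
  = 1 − 936/504 = 1 − 1.85714 ≈ -0.8571

-0.8571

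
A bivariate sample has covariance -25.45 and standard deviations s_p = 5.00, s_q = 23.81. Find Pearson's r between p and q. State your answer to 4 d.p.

-0.2138

r = Cov(p,q) / (s_p · s_q) = -25.45 / (5.00 × 23.81)
  = -25.45 / 119.0500 ≈ -0.2138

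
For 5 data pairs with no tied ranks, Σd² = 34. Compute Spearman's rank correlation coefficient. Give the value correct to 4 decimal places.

-0.7000

ρ = 1 − 6Σd² / [n(n²−1)] = 1 − 6×34 / (5×24)
  = 1 − 204/120 = 1 − 1.70000 ≈ -0.7000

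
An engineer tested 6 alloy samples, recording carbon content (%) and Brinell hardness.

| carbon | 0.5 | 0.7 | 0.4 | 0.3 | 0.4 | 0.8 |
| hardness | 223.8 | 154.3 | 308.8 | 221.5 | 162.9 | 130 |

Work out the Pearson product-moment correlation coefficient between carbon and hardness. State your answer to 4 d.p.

-0.6584

n = 6, Σx = 3.1, Σy = 1201.3, Σx² = 1.79, Σy² = 261751.03, Σxy = 579.04
nΣxy − ΣxΣy = 3474.24 − 3724.03 = -249.79
nΣx² − (Σx)² = 10.74 − 9.61 = 1.13; nΣy² − (Σy)² = 1570506.18 − 1443121.69 = 127384.49
r = -249.79 / √(1.13 × 127384.49) = -249.79 / 379.4001 ≈ -0.6584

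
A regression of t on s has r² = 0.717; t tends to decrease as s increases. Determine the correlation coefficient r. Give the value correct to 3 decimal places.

|r| = √0.717 = 0.847
The association is negative, so r = −0.847.

-0.847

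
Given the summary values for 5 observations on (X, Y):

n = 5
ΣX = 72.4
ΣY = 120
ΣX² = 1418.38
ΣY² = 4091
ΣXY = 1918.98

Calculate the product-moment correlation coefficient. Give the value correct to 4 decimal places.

0.2710

r = (nΣXY − ΣXΣY) / √[(nΣX² − (ΣX)²)(nΣY² − (ΣY)²)]
Numerator: 5×1918.98 − 72.4×120 = 906.9
Denominator: √[(7091.9 − 5241.76)(20455 − 14400)] = √[1850.14 × 6055] = 3347.0282
r = 906.9 / 3347.0282 ≈ 0.2710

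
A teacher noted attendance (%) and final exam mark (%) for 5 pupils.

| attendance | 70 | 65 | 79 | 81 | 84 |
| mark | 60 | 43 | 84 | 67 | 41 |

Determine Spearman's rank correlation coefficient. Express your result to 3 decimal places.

Rank attendance: 2, 1, 3, 4, 5
Rank mark: 3, 2, 5, 4, 1
d = rank(attendance) − rank(mark): -1, -1, -2, 0, 4; Σd² = 22
ρ = 1 − 6Σd² / [n(n²−1)] = 1 − 6×22 / (5×24) = 1 − 132/120 ≈ -0.100

-0.100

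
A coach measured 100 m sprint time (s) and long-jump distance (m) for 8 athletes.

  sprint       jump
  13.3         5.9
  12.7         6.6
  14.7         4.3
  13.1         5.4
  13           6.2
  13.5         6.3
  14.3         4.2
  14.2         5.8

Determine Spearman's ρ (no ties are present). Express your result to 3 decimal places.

-0.738

Rank sprint: 4, 1, 8, 3, 2, 5, 7, 6
Rank jump: 5, 8, 2, 3, 6, 7, 1, 4
d = rank(sprint) − rank(jump): -1, -7, 6, 0, -4, -2, 6, 2; Σd² = 146
ρ = 1 − 6Σd² / [n(n²−1)] = 1 − 6×146 / (8×63) = 1 − 876/504 ≈ -0.738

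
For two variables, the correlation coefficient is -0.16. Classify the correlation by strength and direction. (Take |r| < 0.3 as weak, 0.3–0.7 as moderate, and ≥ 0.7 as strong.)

r = -0.16 < 0 so the relationship is negative.
|r| = 0.16, which falls in the weak range.

weak negative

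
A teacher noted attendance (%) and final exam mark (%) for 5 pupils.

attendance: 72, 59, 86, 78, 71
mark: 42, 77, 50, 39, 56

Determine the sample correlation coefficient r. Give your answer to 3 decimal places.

n = 5, Σx = 366, Σy = 264, Σx² = 27186, Σy² = 14850, Σxy = 18885
nΣxy − ΣxΣy = 94425 − 96624 = -2199
nΣx² − (Σx)² = 135930 − 133956 = 1974; nΣy² − (Σy)² = 74250 − 69696 = 4554
r = -2199 / √(1974 × 4554) = -2199 / 2998.2655 ≈ -0.733

-0.733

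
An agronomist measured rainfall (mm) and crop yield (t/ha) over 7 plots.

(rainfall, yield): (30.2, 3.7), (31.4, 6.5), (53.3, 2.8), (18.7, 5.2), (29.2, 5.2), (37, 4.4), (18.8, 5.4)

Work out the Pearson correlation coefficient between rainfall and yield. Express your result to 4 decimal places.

-0.6749

n = 7, Σx = 218.6, Σy = 33.2, Σx² = 7663.66, Σy² = 166.38, Σxy = 978.48
nΣxy − ΣxΣy = 6849.36 − 7257.52 = -408.16
nΣx² − (Σx)² = 53645.62 − 47785.96 = 5859.66; nΣy² − (Σy)² = 1164.66 − 1102.24 = 62.42
r = -408.16 / √(5859.66 × 62.42) = -408.16 / 604.7809 ≈ -0.6749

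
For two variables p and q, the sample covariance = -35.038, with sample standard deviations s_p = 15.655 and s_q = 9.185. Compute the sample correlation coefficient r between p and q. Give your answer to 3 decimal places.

-0.244

r = Cov(p,q) / (s_p · s_q) = -35.038 / (15.655 × 9.185)
  = -35.038 / 143.7912 ≈ -0.244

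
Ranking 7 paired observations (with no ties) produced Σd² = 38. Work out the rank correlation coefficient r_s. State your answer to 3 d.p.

ρ = 1 − 6Σd² / [n(n²−1)] = 1 − 6×38 / (7×48)
  = 1 − 228/336 = 1 − 0.6786 ≈ 0.321

0.321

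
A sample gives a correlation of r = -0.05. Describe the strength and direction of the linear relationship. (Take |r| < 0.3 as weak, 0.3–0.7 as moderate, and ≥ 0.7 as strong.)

r = -0.05 < 0 so the relationship is negative.
|r| = 0.05, which falls in the weak range.

weak negative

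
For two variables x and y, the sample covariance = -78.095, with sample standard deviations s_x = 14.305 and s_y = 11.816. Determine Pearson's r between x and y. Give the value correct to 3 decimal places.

-0.462

r = Cov(x,y) / (s_x · s_y) = -78.095 / (14.305 × 11.816)
  = -78.095 / 169.0279 ≈ -0.462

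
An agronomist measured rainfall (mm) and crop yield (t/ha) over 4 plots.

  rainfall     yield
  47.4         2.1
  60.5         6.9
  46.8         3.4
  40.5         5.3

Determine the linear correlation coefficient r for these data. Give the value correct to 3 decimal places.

n = 4, Σx = 195.2, Σy = 17.7, Σx² = 9737.5, Σy² = 91.67, Σxy = 890.76
nΣxy − ΣxΣy = 3563.04 − 3455.04 = 108
nΣx² − (Σx)² = 38950 − 38103.04 = 846.96; nΣy² − (Σy)² = 366.68 − 313.29 = 53.39
r = 108 / √(846.96 × 53.39) = 108 / 212.6481 ≈ 0.508

0.508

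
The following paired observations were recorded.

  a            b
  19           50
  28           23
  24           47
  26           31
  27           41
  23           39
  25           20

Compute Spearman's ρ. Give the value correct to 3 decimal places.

Rank a: 1, 7, 3, 5, 6, 2, 4
Rank b: 7, 2, 6, 3, 5, 4, 1
d = rank(a) − rank(b): -6, 5, -3, 2, 1, -2, 3; Σd² = 88
ρ = 1 − 6Σd² / [n(n²−1)] = 1 − 6×88 / (7×48) = 1 − 528/336 ≈ -0.571

-0.571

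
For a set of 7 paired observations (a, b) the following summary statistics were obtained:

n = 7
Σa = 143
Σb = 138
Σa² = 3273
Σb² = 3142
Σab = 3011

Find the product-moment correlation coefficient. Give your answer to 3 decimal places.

r = (nΣab − ΣaΣb) / √[(nΣa² − (Σa)²)(nΣb² − (Σb)²)]
Numerator: 7×3011 − 143×138 = 1343
Denominator: √[(22911 − 20449)(21994 − 19044)] = √[2462 × 2950] = 2694.9768
r = 1343 / 2694.9768 ≈ 0.498

0.498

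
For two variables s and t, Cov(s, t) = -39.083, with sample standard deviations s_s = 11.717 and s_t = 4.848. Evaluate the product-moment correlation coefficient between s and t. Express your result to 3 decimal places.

-0.688

r = Cov(s,t) / (s_s · s_t) = -39.083 / (11.717 × 4.848)
  = -39.083 / 56.8040 ≈ -0.688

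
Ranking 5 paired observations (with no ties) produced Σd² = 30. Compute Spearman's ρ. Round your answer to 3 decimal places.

ρ = 1 − 6Σd² / [n(n²−1)] = 1 − 6×30 / (5×24)
  = 1 − 180/120 = 1 − 1.5000 ≈ -0.500

-0.500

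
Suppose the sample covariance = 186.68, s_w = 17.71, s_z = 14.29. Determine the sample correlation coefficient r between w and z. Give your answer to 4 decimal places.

r = Cov(w,z) / (s_w · s_z) = 186.68 / (17.71 × 14.29)
  = 186.68 / 253.0759 ≈ 0.7376

0.7376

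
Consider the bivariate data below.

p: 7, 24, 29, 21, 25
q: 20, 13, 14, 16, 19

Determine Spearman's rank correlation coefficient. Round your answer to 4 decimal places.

-0.5000

Rank p: 1, 3, 5, 2, 4
Rank q: 5, 1, 2, 3, 4
d = rank(p) − rank(q): -4, 2, 3, -1, 0; Σd² = 30
ρ = 1 − 6Σd² / [n(n²−1)] = 1 − 6×30 / (5×24) = 1 − 180/120 ≈ -0.5000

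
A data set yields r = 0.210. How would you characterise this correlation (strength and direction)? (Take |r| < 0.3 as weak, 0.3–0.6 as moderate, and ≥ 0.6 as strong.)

weak positive

r = 0.210 > 0 so the relationship is positive.
|r| = 0.210, which falls in the weak range.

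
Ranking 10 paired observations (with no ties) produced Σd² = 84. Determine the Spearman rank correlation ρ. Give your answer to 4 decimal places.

0.4909

ρ = 1 − 6Σd² / [n(n²−1)] = 1 − 6×84 / (10×99)
  = 1 − 504/990 = 1 − 0.50909 ≈ 0.4909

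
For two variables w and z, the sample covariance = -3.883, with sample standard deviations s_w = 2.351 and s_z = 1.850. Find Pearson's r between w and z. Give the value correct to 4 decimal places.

r = Cov(w,z) / (s_w · s_z) = -3.883 / (2.351 × 1.850)
  = -3.883 / 4.3494 ≈ -0.8928

-0.8928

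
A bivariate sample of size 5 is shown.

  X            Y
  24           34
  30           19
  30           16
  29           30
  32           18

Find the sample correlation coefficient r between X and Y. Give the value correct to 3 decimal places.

n = 5, ΣX = 145, ΣY = 117, ΣX² = 4241, ΣY² = 2997, ΣXY = 3312
nΣXY − ΣXΣY = 16560 − 16965 = -405
nΣX² − (ΣX)² = 21205 − 21025 = 180; nΣY² − (ΣY)² = 14985 − 13689 = 1296
r = -405 / √(180 × 1296) = -405 / 482.9907 ≈ -0.839

-0.839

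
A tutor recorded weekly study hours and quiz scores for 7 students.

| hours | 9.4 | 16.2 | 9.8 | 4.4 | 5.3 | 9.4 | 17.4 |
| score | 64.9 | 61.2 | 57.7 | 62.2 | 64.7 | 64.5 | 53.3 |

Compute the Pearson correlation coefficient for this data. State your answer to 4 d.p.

n = 7, Σx = 71.9, Σy = 428.5, Σx² = 885.41, Σy² = 26342.81, Σxy = 4317.27
nΣxy − ΣxΣy = 30220.89 − 30809.15 = -588.26
nΣx² − (Σx)² = 6197.87 − 5169.61 = 1028.26; nΣy² − (Σy)² = 184399.67 − 183612.25 = 787.42
r = -588.26 / √(1028.26 × 787.42) = -588.26 / 899.8180 ≈ -0.6538

-0.6538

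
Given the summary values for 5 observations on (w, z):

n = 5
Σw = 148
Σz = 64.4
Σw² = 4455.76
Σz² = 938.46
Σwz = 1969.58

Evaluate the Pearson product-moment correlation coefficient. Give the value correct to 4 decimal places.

0.7008

r = (nΣwz − ΣwΣz) / √[(nΣw² − (Σw)²)(nΣz² − (Σz)²)]
Numerator: 5×1969.58 − 148×64.4 = 316.7
Denominator: √[(22278.8 − 21904)(4692.3 − 4147.36)] = √[374.8 × 544.94] = 451.9331
r = 316.7 / 451.9331 ≈ 0.7008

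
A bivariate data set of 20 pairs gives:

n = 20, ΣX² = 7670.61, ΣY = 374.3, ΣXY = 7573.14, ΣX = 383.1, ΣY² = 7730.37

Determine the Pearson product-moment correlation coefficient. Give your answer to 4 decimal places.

r = (nΣXY − ΣXΣY) / √[(nΣX² − (ΣX)²)(nΣY² − (ΣY)²)]
Numerator: 20×7573.14 − 383.1×374.3 = 8068.47
Denominator: √[(153412.2 − 146765.61)(154607.4 − 140100.49)] = √[6646.59 × 14506.91] = 9819.4441
r = 8068.47 / 9819.4441 ≈ 0.8217

0.8217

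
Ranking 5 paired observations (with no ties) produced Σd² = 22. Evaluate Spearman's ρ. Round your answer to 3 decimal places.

-0.100

ρ = 1 − 6Σd² / [n(n²−1)] = 1 − 6×22 / (5×24)
  = 1 − 132/120 = 1 − 1.1000 ≈ -0.100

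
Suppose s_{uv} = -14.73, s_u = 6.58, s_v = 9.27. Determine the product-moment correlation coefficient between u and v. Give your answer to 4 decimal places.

r = Cov(u,v) / (s_u · s_v) = -14.73 / (6.58 × 9.27)
  = -14.73 / 60.9966 ≈ -0.2415

-0.2415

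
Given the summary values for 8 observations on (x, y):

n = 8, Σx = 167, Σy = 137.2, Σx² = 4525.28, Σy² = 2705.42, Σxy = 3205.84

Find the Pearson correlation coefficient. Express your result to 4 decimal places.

0.5648

r = (nΣxy − ΣxΣy) / √[(nΣx² − (Σx)²)(nΣy² − (Σy)²)]
Numerator: 8×3205.84 − 167×137.2 = 2734.32
Denominator: √[(36202.24 − 27889)(21643.36 − 18823.84)] = √[8313.24 × 2819.52] = 4841.4199
r = 2734.32 / 4841.4199 ≈ 0.5648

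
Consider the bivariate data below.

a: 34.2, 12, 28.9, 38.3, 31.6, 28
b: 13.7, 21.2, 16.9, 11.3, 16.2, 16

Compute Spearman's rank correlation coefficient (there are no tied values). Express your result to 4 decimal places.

Rank a: 5, 1, 3, 6, 4, 2
Rank b: 2, 6, 5, 1, 4, 3
d = rank(a) − rank(b): 3, -5, -2, 5, 0, -1; Σd² = 64
ρ = 1 − 6Σd² / [n(n²−1)] = 1 − 6×64 / (6×35) = 1 − 384/210 ≈ -0.8286

-0.8286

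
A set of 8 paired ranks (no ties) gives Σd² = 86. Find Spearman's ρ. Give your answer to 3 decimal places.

ρ = 1 − 6Σd² / [n(n²−1)] = 1 − 6×86 / (8×63)
  = 1 − 516/504 = 1 − 1.0238 ≈ -0.024

-0.024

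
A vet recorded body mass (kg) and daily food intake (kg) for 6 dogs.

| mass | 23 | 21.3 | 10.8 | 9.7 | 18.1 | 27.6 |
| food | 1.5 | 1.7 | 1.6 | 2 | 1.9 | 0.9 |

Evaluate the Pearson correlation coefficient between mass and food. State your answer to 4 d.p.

n = 6, Σx = 110.5, Σy = 9.6, Σx² = 2282.79, Σy² = 16.12, Σxy = 166.62
nΣxy − ΣxΣy = 999.72 − 1060.8 = -61.08
nΣx² − (Σx)² = 13696.74 − 12210.25 = 1486.49; nΣy² − (Σy)² = 96.72 − 92.16 = 4.56
r = -61.08 / √(1486.49 × 4.56) = -61.08 / 82.3310 ≈ -0.7419

-0.7419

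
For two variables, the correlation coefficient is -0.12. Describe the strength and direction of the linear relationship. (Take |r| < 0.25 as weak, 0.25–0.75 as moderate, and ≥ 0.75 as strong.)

r = -0.12 < 0 so the relationship is negative.
|r| = 0.12, which falls in the weak range.

weak negative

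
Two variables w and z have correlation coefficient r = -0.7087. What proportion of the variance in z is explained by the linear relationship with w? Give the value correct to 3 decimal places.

0.502

r² = (-0.7087)² = 0.502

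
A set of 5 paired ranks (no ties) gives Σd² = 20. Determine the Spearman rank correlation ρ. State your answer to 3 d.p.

ρ = 1 − 6Σd² / [n(n²−1)] = 1 − 6×20 / (5×24)
  = 1 − 120/120 = 1 − 1.0000 ≈ 0.000

0.000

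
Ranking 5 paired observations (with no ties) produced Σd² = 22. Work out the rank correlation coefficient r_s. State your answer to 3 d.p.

-0.100

ρ = 1 − 6Σd² / [n(n²−1)] = 1 − 6×22 / (5×24)
  = 1 − 132/120 = 1 − 1.1000 ≈ -0.100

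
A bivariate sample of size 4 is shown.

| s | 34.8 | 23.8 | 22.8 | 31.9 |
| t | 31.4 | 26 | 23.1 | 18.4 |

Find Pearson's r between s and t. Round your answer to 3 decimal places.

0.246

n = 4, Σs = 113.3, Σt = 98.9, Σs² = 3314.93, Σt² = 2534.13, Σst = 2825.16
nΣst − ΣsΣt = 11300.64 − 11205.37 = 95.27
nΣs² − (Σs)² = 13259.72 − 12836.89 = 422.83; nΣt² − (Σt)² = 10136.52 − 9781.21 = 355.31
r = 95.27 / √(422.83 × 355.31) = 95.27 / 387.6025 ≈ 0.246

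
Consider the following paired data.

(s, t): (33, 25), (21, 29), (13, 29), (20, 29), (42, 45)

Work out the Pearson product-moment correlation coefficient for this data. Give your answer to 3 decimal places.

n = 5, Σs = 129, Σt = 157, Σs² = 3863, Σt² = 5173, Σst = 4281
nΣst − ΣsΣt = 21405 − 20253 = 1152
nΣs² − (Σs)² = 19315 − 16641 = 2674; nΣt² − (Σt)² = 25865 − 24649 = 1216
r = 1152 / √(2674 × 1216) = 1152 / 1803.2149 ≈ 0.639

0.639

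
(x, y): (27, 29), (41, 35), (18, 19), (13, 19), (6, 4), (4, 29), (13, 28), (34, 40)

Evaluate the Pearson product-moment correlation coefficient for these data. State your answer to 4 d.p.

n = 8, Σx = 156, Σy = 203, Σx² = 4280, Σy² = 6029, Σxy = 4671
nΣxy − ΣxΣy = 37368 − 31668 = 5700
nΣx² − (Σx)² = 34240 − 24336 = 9904; nΣy² − (Σy)² = 48232 − 41209 = 7023
r = 5700 / √(9904 × 7023) = 5700 / 8340.0115 ≈ 0.6835

0.6835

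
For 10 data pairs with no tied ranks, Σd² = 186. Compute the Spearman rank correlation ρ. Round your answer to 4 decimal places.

ρ = 1 − 6Σd² / [n(n²−1)] = 1 − 6×186 / (10×99)
  = 1 − 1116/990 = 1 − 1.12727 ≈ -0.1273

-0.1273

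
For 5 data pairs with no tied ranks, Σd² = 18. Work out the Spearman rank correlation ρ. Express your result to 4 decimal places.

ρ = 1 − 6Σd² / [n(n²−1)] = 1 − 6×18 / (5×24)
  = 1 − 108/120 = 1 − 0.90000 ≈ 0.1000

0.1000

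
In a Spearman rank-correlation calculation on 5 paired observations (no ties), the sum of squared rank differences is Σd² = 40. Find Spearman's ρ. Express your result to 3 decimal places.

ρ = 1 − 6Σd² / [n(n²−1)] = 1 − 6×40 / (5×24)
  = 1 − 240/120 = 1 − 2.0000 ≈ -1.000

-1.000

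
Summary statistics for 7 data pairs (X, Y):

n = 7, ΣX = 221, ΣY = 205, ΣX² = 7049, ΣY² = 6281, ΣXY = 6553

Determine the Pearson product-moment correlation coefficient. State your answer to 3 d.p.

r = (nΣXY − ΣXΣY) / √[(nΣX² − (ΣX)²)(nΣY² − (ΣY)²)]
Numerator: 7×6553 − 221×205 = 566
Denominator: √[(49343 − 48841)(43967 − 42025)] = √[502 × 1942] = 987.3621
r = 566 / 987.3621 ≈ 0.573

0.573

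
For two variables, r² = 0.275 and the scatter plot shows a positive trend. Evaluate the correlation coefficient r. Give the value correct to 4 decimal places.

0.5244

|r| = √0.275 = 0.5244
The association is positive, so r = 0.5244.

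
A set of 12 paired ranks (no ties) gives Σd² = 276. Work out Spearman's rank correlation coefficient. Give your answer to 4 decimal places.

0.0350

ρ = 1 − 6Σd² / [n(n²−1)] = 1 − 6×276 / (12×143)
  = 1 − 1656/1716 = 1 − 0.96503 ≈ 0.0350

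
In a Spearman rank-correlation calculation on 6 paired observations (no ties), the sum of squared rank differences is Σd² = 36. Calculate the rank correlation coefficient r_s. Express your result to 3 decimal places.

-0.029

ρ = 1 − 6Σd² / [n(n²−1)] = 1 − 6×36 / (6×35)
  = 1 − 216/210 = 1 − 1.0286 ≈ -0.029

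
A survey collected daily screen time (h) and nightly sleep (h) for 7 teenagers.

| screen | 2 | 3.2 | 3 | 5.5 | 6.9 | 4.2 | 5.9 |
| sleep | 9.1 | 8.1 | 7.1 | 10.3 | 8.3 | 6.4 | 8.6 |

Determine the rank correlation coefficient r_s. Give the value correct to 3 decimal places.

Rank screen: 1, 3, 2, 5, 7, 4, 6
Rank sleep: 6, 3, 2, 7, 4, 1, 5
d = rank(screen) − rank(sleep): -5, 0, 0, -2, 3, 3, 1; Σd² = 48
ρ = 1 − 6Σd² / [n(n²−1)] = 1 − 6×48 / (7×48) = 1 − 288/336 ≈ 0.143

0.143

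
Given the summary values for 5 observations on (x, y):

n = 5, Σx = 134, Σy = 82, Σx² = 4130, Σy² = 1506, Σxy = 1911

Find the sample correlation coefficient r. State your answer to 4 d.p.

-0.9725

r = (nΣxy − ΣxΣy) / √[(nΣx² − (Σx)²)(nΣy² − (Σy)²)]
Numerator: 5×1911 − 134×82 = -1433
Denominator: √[(20650 − 17956)(7530 − 6724)] = √[2694 × 806] = 1473.5549
r = -1433 / 1473.5549 ≈ -0.9725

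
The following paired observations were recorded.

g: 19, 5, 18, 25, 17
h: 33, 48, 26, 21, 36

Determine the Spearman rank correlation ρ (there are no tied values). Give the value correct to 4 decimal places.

Rank g: 4, 1, 3, 5, 2
Rank h: 3, 5, 2, 1, 4
d = rank(g) − rank(h): 1, -4, 1, 4, -2; Σd² = 38
ρ = 1 − 6Σd² / [n(n²−1)] = 1 − 6×38 / (5×24) = 1 − 228/120 ≈ -0.9000

-0.9000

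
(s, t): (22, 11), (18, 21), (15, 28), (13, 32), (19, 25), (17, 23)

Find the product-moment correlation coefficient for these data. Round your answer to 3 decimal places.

-0.929

n = 6, Σs = 104, Σt = 140, Σs² = 1852, Σt² = 3524, Σst = 2322
nΣst − ΣsΣt = 13932 − 14560 = -628
nΣs² − (Σs)² = 11112 − 10816 = 296; nΣt² − (Σt)² = 21144 − 19600 = 1544
r = -628 / √(296 × 1544) = -628 / 676.0355 ≈ -0.929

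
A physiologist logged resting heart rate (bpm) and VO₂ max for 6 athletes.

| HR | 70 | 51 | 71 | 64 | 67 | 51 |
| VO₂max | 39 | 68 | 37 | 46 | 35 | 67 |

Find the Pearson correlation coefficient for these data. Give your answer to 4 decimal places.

n = 6, Σx = 374, Σy = 292, Σx² = 23728, Σy² = 15344, Σxy = 17531
nΣxy − ΣxΣy = 105186 − 109208 = -4022
nΣx² − (Σx)² = 142368 − 139876 = 2492; nΣy² − (Σy)² = 92064 − 85264 = 6800
r = -4022 / √(2492 × 6800) = -4022 / 4116.5034 ≈ -0.9770

-0.9770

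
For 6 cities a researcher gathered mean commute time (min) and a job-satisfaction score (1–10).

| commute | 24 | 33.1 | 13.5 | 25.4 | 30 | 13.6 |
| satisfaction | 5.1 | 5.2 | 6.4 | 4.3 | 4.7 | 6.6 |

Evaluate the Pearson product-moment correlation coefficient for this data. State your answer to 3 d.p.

-0.808

n = 6, Σx = 139.6, Σy = 32.3, Σx² = 3583.98, Σy² = 178.15, Σxy = 720.9
nΣxy − ΣxΣy = 4325.4 − 4509.08 = -183.68
nΣx² − (Σx)² = 21503.88 − 19488.16 = 2015.72; nΣy² − (Σy)² = 1068.9 − 1043.29 = 25.61
r = -183.68 / √(2015.72 × 25.61) = -183.68 / 227.2061 ≈ -0.808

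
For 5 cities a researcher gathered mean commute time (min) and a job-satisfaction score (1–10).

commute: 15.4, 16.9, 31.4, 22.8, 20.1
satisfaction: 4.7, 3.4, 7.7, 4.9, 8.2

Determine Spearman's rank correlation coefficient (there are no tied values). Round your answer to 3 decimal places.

Rank commute: 1, 2, 5, 4, 3
Rank satisfaction: 2, 1, 4, 3, 5
d = rank(commute) − rank(satisfaction): -1, 1, 1, 1, -2; Σd² = 8
ρ = 1 − 6Σd² / [n(n²−1)] = 1 − 6×8 / (5×24) = 1 − 48/120 ≈ 0.600

0.600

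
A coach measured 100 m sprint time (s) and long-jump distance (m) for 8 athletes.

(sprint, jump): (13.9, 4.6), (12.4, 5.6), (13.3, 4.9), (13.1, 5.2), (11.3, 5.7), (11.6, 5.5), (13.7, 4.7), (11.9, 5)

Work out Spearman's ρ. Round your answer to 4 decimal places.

-0.8810

Rank sprint: 8, 4, 6, 5, 1, 2, 7, 3
Rank jump: 1, 7, 3, 5, 8, 6, 2, 4
d = rank(sprint) − rank(jump): 7, -3, 3, 0, -7, -4, 5, -1; Σd² = 158
ρ = 1 − 6Σd² / [n(n²−1)] = 1 − 6×158 / (8×63) = 1 − 948/504 ≈ -0.8810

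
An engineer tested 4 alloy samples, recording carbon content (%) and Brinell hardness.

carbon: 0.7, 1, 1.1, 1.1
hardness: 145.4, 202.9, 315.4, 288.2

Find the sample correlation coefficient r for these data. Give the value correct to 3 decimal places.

0.914

n = 4, Σx = 3.9, Σy = 951.9, Σx² = 3.91, Σy² = 244845.97, Σxy = 968.64
nΣxy − ΣxΣy = 3874.56 − 3712.41 = 162.15
nΣx² − (Σx)² = 15.64 − 15.21 = 0.43; nΣy² − (Σy)² = 979383.88 − 906113.61 = 73270.27
r = 162.15 / √(0.43 × 73270.27) = 162.15 / 177.4999 ≈ 0.914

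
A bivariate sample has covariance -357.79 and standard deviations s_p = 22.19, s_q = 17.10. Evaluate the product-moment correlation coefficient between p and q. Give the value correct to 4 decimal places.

-0.9429

r = Cov(p,q) / (s_p · s_q) = -357.79 / (22.19 × 17.10)
  = -357.79 / 379.4490 ≈ -0.9429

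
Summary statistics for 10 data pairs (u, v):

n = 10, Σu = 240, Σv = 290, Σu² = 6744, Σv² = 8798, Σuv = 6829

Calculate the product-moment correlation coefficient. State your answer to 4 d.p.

r = (nΣuv − ΣuΣv) / √[(nΣu² − (Σu)²)(nΣv² − (Σv)²)]
Numerator: 10×6829 − 240×290 = -1310
Denominator: √[(67440 − 57600)(87980 − 84100)] = √[9840 × 3880] = 6178.9319
r = -1310 / 6178.9319 ≈ -0.2120

-0.2120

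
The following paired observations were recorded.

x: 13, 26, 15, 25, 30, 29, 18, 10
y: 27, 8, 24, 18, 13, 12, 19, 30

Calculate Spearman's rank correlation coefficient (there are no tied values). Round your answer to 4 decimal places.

Rank x: 2, 6, 3, 5, 8, 7, 4, 1
Rank y: 7, 1, 6, 4, 3, 2, 5, 8
d = rank(x) − rank(y): -5, 5, -3, 1, 5, 5, -1, -7; Σd² = 160
ρ = 1 − 6Σd² / [n(n²−1)] = 1 − 6×160 / (8×63) = 1 − 960/504 ≈ -0.9048

-0.9048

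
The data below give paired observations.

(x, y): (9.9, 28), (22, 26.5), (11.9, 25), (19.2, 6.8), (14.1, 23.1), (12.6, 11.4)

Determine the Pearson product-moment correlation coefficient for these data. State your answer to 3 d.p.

n = 6, Σx = 89.7, Σy = 120.8, Σx² = 1449.83, Σy² = 2821.06, Σxy = 1757.61
nΣxy − ΣxΣy = 10545.66 − 10835.76 = -290.1
nΣx² − (Σx)² = 8698.98 − 8046.09 = 652.89; nΣy² − (Σy)² = 16926.36 − 14592.64 = 2333.72
r = -290.1 / √(652.89 × 2333.72) = -290.1 / 1234.3672 ≈ -0.235

-0.235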